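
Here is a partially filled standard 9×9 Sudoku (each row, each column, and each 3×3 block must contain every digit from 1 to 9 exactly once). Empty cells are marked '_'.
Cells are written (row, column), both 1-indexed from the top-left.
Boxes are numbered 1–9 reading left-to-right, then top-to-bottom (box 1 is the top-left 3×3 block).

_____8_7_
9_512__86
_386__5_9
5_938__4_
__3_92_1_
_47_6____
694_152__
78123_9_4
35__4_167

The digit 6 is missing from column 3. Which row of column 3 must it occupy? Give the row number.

Consider where 6 can go in column 3.
(9,3) is out (row 9 already has a 6).
So the only cell in column 3 that can hold 6 is (1,3).
That is row 1.

1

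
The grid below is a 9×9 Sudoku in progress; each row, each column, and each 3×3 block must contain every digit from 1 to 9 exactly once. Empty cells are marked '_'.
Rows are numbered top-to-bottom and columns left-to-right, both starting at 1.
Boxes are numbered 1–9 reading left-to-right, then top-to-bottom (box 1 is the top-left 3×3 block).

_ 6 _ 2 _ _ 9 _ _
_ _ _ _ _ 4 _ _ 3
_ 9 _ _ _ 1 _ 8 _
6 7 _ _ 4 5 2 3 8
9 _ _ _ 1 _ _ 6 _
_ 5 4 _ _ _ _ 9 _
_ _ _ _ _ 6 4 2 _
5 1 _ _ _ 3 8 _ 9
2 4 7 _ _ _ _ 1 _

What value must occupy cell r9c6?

9

Cell r9c6 itself could take any of {8, 9} by direct elimination.
Consider where 9 can go in column 6.
r1c6 is out (row 1 already has a 9).
r5c6 is out (row 5 already has a 9).
r6c6 is out (row 6 already has a 9).
So the only cell in column 6 that can hold 9 is r9c6.
Therefore r9c6 = 9.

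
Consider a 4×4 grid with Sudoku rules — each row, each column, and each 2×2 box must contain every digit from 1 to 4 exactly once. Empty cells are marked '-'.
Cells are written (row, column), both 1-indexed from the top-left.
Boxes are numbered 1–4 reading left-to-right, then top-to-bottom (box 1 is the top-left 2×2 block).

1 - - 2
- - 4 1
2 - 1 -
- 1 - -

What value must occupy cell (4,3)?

Cell (4,3) itself could take any of {2, 3} by direct elimination.
Consider where 2 can go in column 3.
(1,3) is out (row 1 already has a 2).
So the only cell in column 3 that can hold 2 is (4,3).
Therefore (4,3) = 2.

2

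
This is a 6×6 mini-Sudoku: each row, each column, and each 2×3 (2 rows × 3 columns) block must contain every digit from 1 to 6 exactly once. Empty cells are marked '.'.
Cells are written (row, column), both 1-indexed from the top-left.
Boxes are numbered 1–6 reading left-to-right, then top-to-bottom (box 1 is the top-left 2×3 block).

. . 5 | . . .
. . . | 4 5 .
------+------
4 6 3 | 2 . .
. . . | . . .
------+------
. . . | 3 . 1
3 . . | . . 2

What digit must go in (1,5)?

2

Cell (1,5) itself could take any of {1, 2, 3, 6} by direct elimination.
Consider where 2 can go in column 5.
(3,5) is out (row 3 already has a 2).
(4,5) is out (box 4 already has a 2).
(5,5) is out (box 6 already has a 2).
(6,5) is out (row 6 already has a 2).
So the only cell in column 5 that can hold 2 is (1,5).
Therefore (1,5) = 2.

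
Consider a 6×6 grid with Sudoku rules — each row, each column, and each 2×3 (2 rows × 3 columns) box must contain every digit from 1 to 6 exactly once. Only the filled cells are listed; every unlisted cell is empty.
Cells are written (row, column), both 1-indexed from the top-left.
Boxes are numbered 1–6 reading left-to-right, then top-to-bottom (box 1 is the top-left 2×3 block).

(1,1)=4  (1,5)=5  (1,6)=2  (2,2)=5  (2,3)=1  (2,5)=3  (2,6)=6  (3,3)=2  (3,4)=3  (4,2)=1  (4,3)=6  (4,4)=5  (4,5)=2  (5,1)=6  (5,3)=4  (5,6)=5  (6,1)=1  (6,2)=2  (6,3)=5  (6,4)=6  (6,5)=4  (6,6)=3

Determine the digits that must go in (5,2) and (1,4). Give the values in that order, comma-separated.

For (5,2):
  Row 5 already contains {4, 5, 6}.
  Column 2 already contains {1, 2, 5}.
  Its 2×3 block (box 5) already contains {1, 2, 4, 5, 6}.
  The only value from 1–6 not eliminated is 3, so (5,2) = 3.
For (1,4):
  Row 1 already contains {2, 4, 5}.
  Column 4 already contains {3, 5, 6}.
  Its 2×3 block (box 2) already contains {2, 3, 5, 6}.
  The only value from 1–6 not eliminated is 1, so (1,4) = 1.

3,1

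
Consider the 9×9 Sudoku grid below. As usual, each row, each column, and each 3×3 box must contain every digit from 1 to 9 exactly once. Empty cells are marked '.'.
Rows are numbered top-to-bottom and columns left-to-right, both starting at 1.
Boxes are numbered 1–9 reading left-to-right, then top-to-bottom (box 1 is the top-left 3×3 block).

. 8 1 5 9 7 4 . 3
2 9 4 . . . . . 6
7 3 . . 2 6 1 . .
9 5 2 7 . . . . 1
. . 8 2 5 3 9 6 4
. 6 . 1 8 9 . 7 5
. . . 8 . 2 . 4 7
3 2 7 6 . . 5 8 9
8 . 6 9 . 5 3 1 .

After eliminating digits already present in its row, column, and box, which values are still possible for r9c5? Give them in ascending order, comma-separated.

Row 9 already contains {1, 3, 5, 6, 8, 9}.
Column 5 already contains {2, 5, 8, 9}.
Its 3×3 block (box 8) already contains {2, 5, 6, 8, 9}.
Removing those from 1–9 leaves {4, 7} as the candidates for r9c5.

4,7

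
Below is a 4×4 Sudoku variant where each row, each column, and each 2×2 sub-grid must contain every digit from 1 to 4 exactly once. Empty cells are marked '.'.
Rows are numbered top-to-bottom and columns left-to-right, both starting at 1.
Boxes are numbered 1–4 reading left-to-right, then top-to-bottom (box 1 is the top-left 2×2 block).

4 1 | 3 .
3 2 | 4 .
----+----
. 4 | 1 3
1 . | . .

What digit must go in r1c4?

Row 1 already contains {1, 3, 4}.
Column 4 already contains {3}.
Its 2×2 block (box 2) already contains {3, 4}.
The only value from 1–4 not eliminated is 2, so r1c4 = 2.

2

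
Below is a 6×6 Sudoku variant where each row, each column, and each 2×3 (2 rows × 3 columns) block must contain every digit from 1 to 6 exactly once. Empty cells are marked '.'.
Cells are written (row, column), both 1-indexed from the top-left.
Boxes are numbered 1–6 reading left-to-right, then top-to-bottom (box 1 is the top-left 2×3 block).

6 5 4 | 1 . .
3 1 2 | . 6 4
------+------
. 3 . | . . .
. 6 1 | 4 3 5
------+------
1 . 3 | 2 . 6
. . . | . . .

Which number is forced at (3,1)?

Cell (3,1) itself could take any of {2, 4, 5} by direct elimination.
Consider where 4 can go in box 3.
(3,3) is out (column 3 already has a 4).
(4,1) is out (row 4 already has a 4).
So the only cell in box 3 that can hold 4 is (3,1).
Therefore (3,1) = 4.

4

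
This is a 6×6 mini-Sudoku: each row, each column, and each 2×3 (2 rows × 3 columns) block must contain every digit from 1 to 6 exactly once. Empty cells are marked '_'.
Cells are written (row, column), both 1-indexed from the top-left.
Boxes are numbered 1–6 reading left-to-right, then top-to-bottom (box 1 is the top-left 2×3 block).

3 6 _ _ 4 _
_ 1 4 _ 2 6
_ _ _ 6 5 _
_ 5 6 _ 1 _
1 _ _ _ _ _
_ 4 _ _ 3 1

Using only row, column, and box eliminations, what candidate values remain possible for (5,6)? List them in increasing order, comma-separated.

Row 5 already contains {1}.
Column 6 already contains {1, 6}.
Its 2×3 block (box 6) already contains {1, 3}.
Removing those from 1–6 leaves {2, 4, 5} as the candidates for (5,6).

2,4,5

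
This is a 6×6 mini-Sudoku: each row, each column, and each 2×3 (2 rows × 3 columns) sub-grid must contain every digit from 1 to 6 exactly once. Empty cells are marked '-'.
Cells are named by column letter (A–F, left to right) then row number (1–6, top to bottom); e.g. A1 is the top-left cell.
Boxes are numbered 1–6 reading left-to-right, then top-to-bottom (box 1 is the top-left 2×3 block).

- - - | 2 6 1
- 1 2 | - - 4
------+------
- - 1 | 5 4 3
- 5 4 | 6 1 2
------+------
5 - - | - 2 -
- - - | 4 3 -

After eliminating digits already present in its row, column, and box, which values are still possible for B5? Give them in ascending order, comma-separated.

3,4,6

Row 5 already contains {2, 5}.
Column B already contains {1, 5}.
Its 2×3 block (box 5) already contains {5}.
Removing those from 1–6 leaves {3, 4, 6} as the candidates for B5.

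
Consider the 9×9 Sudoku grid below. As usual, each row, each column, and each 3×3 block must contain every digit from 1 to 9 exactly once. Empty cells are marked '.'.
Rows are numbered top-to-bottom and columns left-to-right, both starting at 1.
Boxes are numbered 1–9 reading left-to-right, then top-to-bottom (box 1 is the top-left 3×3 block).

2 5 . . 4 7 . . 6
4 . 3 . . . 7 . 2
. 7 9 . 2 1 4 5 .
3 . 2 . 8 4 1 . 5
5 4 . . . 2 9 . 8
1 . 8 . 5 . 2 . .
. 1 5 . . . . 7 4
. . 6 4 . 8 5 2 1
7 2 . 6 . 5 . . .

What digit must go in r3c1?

6

Cell r3c1 itself could take any of {6, 8} by direct elimination.
Consider where 6 can go in row 3.
r3c4 is out (column 4 already has a 6).
r3c9 is out (column 9 already has a 6).
So the only cell in row 3 that can hold 6 is r3c1.
Therefore r3c1 = 6.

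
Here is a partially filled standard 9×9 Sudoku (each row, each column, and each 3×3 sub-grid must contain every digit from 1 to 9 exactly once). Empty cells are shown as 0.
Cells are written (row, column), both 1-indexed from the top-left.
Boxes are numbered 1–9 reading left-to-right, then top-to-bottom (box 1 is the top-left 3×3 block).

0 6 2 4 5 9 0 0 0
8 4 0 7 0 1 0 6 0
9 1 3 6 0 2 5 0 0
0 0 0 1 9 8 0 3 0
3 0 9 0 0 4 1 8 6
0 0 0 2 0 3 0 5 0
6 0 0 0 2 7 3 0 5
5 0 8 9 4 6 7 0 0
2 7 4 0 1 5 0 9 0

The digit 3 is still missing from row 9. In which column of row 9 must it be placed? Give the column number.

4

Consider where 3 can go in row 9.
(9,7) is out (column 7 already has a 3).
(9,9) is out (box 9 already has a 3).
So the only cell in row 9 that can hold 3 is (9,4).
That is column 4.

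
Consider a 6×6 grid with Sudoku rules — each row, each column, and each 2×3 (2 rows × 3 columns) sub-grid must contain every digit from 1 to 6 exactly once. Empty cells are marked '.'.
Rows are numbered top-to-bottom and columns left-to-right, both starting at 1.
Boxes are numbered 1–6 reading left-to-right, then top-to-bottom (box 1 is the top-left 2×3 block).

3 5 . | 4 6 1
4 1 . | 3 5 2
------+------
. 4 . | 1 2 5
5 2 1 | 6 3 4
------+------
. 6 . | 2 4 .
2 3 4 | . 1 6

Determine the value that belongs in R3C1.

Row 3 already contains {1, 2, 4, 5}.
Column 1 already contains {2, 3, 4, 5}.
Its 2×3 block (box 3) already contains {1, 2, 4, 5}.
The only value from 1–6 not eliminated is 6, so R3C1 = 6.

6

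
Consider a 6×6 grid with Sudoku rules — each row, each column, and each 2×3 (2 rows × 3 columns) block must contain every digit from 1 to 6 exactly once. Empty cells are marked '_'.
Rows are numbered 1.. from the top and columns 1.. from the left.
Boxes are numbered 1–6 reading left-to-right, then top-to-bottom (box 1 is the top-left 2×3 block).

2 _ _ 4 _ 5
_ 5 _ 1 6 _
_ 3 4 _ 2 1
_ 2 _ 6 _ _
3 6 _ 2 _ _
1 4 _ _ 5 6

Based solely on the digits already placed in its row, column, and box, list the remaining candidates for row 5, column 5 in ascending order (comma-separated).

1,4

Row 5 already contains {2, 3, 6}.
Column 5 already contains {2, 5, 6}.
Its 2×3 block (box 6) already contains {2, 5, 6}.
Removing those from 1–6 leaves {1, 4} as the candidates for row 5, column 5.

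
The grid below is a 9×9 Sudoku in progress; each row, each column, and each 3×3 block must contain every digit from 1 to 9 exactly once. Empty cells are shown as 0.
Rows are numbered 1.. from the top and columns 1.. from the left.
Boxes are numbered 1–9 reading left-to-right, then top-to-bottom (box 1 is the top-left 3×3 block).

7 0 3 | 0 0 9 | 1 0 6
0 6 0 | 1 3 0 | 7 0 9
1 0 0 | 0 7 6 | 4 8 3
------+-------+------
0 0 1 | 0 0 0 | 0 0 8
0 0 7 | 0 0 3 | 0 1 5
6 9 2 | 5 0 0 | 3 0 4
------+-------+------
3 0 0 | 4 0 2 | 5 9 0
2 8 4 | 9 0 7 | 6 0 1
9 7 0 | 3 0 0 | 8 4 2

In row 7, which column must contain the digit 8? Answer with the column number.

Consider where 8 can go in row 7.
row 7, column 2 is out (column 2 already has a 8).
row 7, column 3 is out (box 7 already has a 8).
row 7, column 9 is out (column 9 already has a 8).
So the only cell in row 7 that can hold 8 is row 7, column 5.
That is column 5.

5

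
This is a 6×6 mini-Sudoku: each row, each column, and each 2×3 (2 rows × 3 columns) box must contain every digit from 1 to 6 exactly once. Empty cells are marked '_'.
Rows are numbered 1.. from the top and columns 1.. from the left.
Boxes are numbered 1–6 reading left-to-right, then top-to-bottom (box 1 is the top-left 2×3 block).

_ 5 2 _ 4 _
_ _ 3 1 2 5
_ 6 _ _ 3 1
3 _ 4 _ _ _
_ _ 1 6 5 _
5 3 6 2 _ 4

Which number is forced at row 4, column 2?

1

Cell row 4, column 2 itself could take any of {1, 2} by direct elimination.
Consider where 1 can go in box 3.
row 3, column 1 is out (row 3 already has a 1).
row 3, column 3 is out (row 3 already has a 1).
So the only cell in box 3 that can hold 1 is row 4, column 2.
Therefore row 4, column 2 = 1.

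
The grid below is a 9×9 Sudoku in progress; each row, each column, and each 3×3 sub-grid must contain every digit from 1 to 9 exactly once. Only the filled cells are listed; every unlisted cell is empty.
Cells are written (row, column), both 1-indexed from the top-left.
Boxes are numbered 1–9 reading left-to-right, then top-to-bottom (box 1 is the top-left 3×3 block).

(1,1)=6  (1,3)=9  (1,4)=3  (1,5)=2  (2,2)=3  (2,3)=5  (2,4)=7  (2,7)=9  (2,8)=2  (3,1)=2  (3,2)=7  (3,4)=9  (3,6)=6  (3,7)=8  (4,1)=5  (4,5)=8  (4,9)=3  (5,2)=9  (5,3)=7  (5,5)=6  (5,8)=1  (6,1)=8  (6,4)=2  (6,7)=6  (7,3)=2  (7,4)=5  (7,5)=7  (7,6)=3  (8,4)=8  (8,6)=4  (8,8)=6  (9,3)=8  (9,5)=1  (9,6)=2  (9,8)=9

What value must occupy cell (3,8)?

Cell (3,8) itself could take any of {3, 4, 5} by direct elimination.
Consider where 3 can go in box 3.
(1,7) is out (row 1 already has a 3).
(1,8) is out (row 1 already has a 3).
(1,9) is out (row 1 already has a 3).
(2,9) is out (row 2 already has a 3).
(3,9) is out (column 9 already has a 3).
So the only cell in box 3 that can hold 3 is (3,8).
Therefore (3,8) = 3.

3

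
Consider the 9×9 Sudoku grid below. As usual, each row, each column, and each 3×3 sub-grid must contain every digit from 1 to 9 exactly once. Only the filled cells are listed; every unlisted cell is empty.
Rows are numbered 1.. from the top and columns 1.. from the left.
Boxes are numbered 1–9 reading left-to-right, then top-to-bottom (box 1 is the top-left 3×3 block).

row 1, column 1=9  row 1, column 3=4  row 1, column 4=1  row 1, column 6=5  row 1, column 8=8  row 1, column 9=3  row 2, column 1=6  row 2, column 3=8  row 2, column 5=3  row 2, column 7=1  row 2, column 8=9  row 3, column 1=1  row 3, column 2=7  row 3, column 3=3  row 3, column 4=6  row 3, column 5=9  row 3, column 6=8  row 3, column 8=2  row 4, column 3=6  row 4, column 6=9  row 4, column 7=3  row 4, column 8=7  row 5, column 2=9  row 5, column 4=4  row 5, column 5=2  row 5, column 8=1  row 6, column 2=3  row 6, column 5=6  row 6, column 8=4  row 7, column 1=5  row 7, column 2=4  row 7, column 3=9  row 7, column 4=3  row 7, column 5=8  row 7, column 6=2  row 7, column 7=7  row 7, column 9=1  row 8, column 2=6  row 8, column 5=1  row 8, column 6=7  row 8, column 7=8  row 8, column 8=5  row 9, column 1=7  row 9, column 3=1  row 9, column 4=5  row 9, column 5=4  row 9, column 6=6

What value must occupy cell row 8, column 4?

9

Row 8 already contains {1, 5, 6, 7, 8}.
Column 4 already contains {1, 3, 4, 5, 6}.
Its 3×3 block (box 8) already contains {1, 2, 3, 4, 5, 6, 7, 8}.
The only value from 1–9 not eliminated is 9, so row 8, column 4 = 9.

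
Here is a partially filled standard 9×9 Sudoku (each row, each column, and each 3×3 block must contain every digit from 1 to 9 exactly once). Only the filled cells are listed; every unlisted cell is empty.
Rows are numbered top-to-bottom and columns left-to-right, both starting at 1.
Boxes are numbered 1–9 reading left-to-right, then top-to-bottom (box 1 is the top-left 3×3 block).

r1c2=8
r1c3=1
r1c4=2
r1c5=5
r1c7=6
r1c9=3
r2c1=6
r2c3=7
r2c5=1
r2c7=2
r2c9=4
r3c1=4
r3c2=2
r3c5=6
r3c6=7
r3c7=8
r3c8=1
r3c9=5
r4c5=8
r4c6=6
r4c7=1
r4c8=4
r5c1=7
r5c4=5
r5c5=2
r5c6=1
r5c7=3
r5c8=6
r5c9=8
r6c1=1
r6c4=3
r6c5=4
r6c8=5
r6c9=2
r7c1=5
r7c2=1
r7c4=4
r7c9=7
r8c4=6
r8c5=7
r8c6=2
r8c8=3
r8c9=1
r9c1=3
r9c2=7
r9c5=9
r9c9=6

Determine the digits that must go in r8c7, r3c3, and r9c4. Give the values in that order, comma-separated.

5,3,1

For r8c7:
  Consider where 5 can go in row 8.
  r8c1 is out (column 1 already has a 5).
  r8c2 is out (box 7 already has a 5).
  r8c3 is out (box 7 already has a 5).
  So the only cell in row 8 that can hold 5 is r8c7.
  So r8c7 = 5.
For r3c3:
  Consider where 3 can go in row 3.
  r3c4 is out (column 4 already has a 3).
  So the only cell in row 3 that can hold 3 is r3c3.
  So r3c3 = 3.
For r9c4:
  Consider where 1 can go in column 4.
  r2c4 is out (row 2 already has a 1).
  r3c4 is out (row 3 already has a 1).
  r4c4 is out (row 4 already has a 1).
  So the only cell in column 4 that can hold 1 is r9c4.
  So r9c4 = 1.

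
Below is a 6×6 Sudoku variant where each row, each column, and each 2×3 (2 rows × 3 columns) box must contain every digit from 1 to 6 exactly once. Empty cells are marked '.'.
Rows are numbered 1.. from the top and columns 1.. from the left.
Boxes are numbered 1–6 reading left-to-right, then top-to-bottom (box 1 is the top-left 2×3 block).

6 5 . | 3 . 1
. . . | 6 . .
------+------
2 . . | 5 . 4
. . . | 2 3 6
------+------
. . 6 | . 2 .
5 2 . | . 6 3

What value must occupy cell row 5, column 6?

5

Row 5 already contains {2, 6}.
Column 6 already contains {1, 3, 4, 6}.
Its 2×3 block (box 6) already contains {2, 3, 6}.
The only value from 1–6 not eliminated is 5, so row 5, column 6 = 5.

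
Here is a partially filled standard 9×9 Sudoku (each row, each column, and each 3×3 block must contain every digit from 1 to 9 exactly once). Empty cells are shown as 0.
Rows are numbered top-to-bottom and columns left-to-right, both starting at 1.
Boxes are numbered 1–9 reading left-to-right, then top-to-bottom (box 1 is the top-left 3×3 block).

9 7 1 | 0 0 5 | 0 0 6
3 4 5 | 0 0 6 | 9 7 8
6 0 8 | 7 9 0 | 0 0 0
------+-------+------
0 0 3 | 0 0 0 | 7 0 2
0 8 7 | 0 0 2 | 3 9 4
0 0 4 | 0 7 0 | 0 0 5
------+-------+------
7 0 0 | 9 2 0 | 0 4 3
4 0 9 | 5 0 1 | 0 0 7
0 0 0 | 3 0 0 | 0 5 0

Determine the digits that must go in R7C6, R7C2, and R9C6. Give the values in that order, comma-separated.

8,5,7

For R7C6:
  Row 7 already contains {2, 3, 4, 7, 9}.
  Column 6 already contains {1, 2, 5, 6}.
  Its 3×3 block (box 8) already contains {1, 2, 3, 5, 9}.
  The only value from 1–9 not eliminated is 8, so R7C6 = 8.
For R7C2:
  Consider where 5 can go in box 7.
  R7C3 is out (column 3 already has a 5).
  R8C2 is out (row 8 already has a 5).
  R9C1 is out (row 9 already has a 5).
  R9C2 is out (row 9 already has a 5).
  R9C3 is out (row 9 already has a 5).
  So the only cell in box 7 that can hold 5 is R7C2.
  So R7C2 = 5.
For R9C6:
  Consider where 7 can go in row 9.
  R9C1 is out (column 1 already has a 7). R9C2 is out (column 2 already has a 7). R9C3 is out (column 3 already has a 7). R9C5 is out (column 5 already has a 7). The remaining empty cells in row 9 are similarly blocked.
  So the only cell in row 9 that can hold 7 is R9C6.
  So R9C6 = 7.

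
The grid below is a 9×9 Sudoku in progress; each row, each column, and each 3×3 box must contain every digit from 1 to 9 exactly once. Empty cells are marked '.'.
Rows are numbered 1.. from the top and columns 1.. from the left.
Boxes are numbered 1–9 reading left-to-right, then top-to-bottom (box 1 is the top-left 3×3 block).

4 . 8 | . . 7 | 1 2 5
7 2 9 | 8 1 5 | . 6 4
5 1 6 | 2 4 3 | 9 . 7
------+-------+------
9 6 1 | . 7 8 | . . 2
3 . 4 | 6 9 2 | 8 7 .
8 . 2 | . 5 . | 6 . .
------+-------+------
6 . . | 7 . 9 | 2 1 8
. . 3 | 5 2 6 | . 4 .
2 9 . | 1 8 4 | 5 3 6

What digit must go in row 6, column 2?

7

Row 6 already contains {2, 5, 6, 8}.
Column 2 already contains {1, 2, 6, 9}.
Its 3×3 block (box 4) already contains {1, 2, 3, 4, 6, 8, 9}.
The only value from 1–9 not eliminated is 7, so row 6, column 2 = 7.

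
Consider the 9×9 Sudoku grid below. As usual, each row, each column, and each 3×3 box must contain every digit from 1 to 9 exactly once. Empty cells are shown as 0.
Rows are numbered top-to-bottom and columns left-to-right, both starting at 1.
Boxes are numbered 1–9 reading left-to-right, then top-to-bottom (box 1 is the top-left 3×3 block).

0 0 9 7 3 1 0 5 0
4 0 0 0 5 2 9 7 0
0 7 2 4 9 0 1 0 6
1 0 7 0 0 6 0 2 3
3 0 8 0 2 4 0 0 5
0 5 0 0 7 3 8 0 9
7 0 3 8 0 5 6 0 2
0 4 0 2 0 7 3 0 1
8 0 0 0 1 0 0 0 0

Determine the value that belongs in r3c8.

Cell r3c8 itself could take any of {3, 8} by direct elimination.
Consider where 3 can go in row 3.
r3c1 is out (column 1 already has a 3).
r3c6 is out (column 6 already has a 3).
So the only cell in row 3 that can hold 3 is r3c8.
Therefore r3c8 = 3.

3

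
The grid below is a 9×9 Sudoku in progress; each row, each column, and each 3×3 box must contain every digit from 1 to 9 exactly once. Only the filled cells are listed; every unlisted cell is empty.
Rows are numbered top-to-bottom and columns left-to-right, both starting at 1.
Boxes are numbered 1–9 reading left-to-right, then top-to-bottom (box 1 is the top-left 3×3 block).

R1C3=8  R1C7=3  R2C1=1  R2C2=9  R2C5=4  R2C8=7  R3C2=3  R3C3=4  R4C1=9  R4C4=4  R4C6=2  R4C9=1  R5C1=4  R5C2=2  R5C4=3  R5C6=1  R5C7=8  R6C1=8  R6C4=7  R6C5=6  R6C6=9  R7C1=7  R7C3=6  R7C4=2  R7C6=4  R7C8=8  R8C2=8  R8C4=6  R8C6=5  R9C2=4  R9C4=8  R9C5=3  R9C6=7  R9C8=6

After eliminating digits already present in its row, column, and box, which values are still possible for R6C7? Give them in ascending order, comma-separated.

Row 6 already contains {6, 7, 8, 9}.
Column 7 already contains {3, 8}.
Its 3×3 block (box 6) already contains {1, 8}.
Removing those from 1–9 leaves {2, 4, 5} as the candidates for R6C7.

2,4,5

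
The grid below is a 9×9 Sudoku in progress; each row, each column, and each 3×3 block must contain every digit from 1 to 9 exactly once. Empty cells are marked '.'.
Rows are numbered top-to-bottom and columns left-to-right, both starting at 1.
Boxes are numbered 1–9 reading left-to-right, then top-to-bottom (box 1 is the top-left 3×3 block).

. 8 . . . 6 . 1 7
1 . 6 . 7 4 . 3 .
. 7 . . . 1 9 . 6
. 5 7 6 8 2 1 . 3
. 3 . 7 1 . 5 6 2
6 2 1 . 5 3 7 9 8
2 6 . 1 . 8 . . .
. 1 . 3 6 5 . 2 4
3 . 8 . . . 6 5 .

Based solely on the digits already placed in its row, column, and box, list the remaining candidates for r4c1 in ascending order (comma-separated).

Row 4 already contains {1, 2, 3, 5, 6, 7, 8}.
Column 1 already contains {1, 2, 3, 6}.
Its 3×3 block (box 4) already contains {1, 2, 3, 5, 6, 7}.
Removing those from 1–9 leaves {4, 9} as the candidates for r4c1.

4,9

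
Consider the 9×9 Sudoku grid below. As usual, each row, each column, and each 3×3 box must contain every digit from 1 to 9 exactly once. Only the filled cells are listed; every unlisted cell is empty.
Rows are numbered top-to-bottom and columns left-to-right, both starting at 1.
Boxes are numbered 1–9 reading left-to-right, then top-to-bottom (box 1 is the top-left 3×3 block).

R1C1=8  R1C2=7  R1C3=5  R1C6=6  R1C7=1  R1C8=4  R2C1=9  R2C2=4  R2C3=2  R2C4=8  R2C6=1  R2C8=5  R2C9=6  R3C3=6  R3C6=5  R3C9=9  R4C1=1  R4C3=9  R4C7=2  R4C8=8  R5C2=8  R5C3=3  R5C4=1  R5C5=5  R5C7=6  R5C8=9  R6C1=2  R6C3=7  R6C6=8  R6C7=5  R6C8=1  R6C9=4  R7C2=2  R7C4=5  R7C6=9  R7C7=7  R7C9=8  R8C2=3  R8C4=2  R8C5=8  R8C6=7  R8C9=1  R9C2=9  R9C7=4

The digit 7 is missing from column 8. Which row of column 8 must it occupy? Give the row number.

Consider where 7 can go in column 8.
R7C8 is out (row 7 already has a 7).
R8C8 is out (row 8 already has a 7).
R9C8 is out (box 9 already has a 7).
So the only cell in column 8 that can hold 7 is R3C8.
That is row 3.

3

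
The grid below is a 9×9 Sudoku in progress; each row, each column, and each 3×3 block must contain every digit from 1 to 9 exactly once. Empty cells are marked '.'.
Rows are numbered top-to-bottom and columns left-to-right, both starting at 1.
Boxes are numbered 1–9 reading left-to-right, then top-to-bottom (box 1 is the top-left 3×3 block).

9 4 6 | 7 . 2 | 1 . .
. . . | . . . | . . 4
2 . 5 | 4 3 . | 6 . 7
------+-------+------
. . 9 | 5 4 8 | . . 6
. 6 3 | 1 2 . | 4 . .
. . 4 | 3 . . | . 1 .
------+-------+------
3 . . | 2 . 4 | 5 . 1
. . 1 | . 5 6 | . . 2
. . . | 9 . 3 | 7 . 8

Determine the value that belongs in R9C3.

2

Row 9 already contains {3, 7, 8, 9}.
Column 3 already contains {1, 3, 4, 5, 6, 9}.
Its 3×3 block (box 7) already contains {1, 3}.
The only value from 1–9 not eliminated is 2, so R9C3 = 2.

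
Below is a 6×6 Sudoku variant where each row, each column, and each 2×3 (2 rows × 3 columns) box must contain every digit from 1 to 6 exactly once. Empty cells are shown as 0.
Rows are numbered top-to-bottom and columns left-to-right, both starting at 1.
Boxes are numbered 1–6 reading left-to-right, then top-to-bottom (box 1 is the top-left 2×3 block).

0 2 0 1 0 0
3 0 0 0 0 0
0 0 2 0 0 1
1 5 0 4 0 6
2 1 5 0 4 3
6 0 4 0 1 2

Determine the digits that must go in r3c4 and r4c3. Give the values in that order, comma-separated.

3,3

For r3c4:
  Consider where 3 can go in column 4.
  r2c4 is out (row 2 already has a 3).
  r5c4 is out (row 5 already has a 3).
  r6c4 is out (box 6 already has a 3).
  So the only cell in column 4 that can hold 3 is r3c4.
  So r3c4 = 3.
For r4c3:
  Row 4 already contains {1, 4, 5, 6}.
  Column 3 already contains {2, 4, 5}.
  Its 2×3 block (box 3) already contains {1, 2, 5}.
  The only value from 1–6 not eliminated is 3, so r4c3 = 3.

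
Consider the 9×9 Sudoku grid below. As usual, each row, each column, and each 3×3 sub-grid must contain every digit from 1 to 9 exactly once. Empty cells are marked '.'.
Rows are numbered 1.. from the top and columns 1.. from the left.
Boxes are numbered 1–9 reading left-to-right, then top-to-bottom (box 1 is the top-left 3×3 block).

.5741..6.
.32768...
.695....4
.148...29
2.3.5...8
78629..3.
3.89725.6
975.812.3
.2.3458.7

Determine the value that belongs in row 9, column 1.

Cell row 9, column 1 itself could take any of {1, 6} by direct elimination.
Consider where 6 can go in column 1.
row 1, column 1 is out (row 1 already has a 6).
row 2, column 1 is out (row 2 already has a 6).
row 3, column 1 is out (row 3 already has a 6).
row 4, column 1 is out (box 4 already has a 6).
So the only cell in column 1 that can hold 6 is row 9, column 1.
Therefore row 9, column 1 = 6.

6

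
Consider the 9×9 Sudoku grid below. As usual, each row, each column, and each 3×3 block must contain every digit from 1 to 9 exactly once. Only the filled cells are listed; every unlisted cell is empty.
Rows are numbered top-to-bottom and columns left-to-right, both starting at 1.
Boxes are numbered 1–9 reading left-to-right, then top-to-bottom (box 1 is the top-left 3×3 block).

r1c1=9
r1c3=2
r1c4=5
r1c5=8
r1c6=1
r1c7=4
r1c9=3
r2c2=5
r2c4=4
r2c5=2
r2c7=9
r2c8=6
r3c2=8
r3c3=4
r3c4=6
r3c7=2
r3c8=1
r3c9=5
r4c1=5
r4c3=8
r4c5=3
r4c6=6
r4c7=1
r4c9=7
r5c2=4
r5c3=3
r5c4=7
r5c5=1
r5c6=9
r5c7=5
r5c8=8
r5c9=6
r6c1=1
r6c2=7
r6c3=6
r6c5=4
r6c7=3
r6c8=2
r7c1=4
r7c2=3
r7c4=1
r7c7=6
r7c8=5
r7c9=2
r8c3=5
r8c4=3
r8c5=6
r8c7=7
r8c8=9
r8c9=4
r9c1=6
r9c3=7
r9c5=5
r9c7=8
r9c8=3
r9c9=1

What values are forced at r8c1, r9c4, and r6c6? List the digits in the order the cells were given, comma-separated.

For r8c1:
  Consider where 8 can go in column 1.
  r2c1 is out (box 1 already has a 8).
  r3c1 is out (row 3 already has a 8).
  r5c1 is out (row 5 already has a 8).
  So the only cell in column 1 that can hold 8 is r8c1.
  So r8c1 = 8.
For r9c4:
  Consider where 9 can go in column 4.
  r4c4 is out (box 5 already has a 9).
  r6c4 is out (box 5 already has a 9).
  So the only cell in column 4 that can hold 9 is r9c4.
  So r9c4 = 9.
For r6c6:
  Consider where 5 can go in row 6.
  r6c4 is out (column 4 already has a 5).
  r6c9 is out (column 9 already has a 5).
  So the only cell in row 6 that can hold 5 is r6c6.
  So r6c6 = 5.

8,9,5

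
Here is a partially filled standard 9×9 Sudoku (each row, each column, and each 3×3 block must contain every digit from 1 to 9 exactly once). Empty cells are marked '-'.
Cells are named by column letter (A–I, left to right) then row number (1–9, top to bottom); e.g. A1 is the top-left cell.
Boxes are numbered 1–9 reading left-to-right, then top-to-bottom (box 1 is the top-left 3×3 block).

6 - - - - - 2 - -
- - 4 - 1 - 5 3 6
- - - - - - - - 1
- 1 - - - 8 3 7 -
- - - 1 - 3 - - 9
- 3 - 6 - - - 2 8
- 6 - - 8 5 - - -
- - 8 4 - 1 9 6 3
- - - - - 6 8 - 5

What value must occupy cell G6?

1

Cell G6 itself could take any of {1, 4} by direct elimination.
Consider where 1 can go in row 6.
A6 is out (box 4 already has a 1).
C6 is out (box 4 already has a 1).
E6 is out (column E already has a 1).
F6 is out (column F already has a 1).
So the only cell in row 6 that can hold 1 is G6.
Therefore G6 = 1.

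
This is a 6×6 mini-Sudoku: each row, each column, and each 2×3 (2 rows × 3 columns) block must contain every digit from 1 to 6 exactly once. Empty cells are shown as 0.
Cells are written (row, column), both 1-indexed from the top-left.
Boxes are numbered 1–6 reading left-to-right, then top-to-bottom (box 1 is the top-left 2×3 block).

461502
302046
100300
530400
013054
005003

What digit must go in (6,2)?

Cell (6,2) itself could take any of {2, 4} by direct elimination.
Consider where 4 can go in row 6.
(6,1) is out (column 1 already has a 4).
(6,4) is out (column 4 already has a 4).
(6,5) is out (column 5 already has a 4).
So the only cell in row 6 that can hold 4 is (6,2).
Therefore (6,2) = 4.

4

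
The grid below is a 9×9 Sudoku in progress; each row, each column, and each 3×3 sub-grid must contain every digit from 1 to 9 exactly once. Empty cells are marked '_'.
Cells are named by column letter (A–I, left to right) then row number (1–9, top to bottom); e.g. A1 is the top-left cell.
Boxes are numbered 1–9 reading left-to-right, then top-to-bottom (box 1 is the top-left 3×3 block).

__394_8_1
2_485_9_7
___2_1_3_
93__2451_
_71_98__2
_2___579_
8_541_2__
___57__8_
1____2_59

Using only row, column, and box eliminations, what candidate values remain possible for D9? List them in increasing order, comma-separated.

3,6

Row 9 already contains {1, 2, 5, 9}.
Column D already contains {2, 4, 5, 8, 9}.
Its 3×3 block (box 8) already contains {1, 2, 4, 5, 7}.
Removing those from 1–9 leaves {3, 6} as the candidates for D9.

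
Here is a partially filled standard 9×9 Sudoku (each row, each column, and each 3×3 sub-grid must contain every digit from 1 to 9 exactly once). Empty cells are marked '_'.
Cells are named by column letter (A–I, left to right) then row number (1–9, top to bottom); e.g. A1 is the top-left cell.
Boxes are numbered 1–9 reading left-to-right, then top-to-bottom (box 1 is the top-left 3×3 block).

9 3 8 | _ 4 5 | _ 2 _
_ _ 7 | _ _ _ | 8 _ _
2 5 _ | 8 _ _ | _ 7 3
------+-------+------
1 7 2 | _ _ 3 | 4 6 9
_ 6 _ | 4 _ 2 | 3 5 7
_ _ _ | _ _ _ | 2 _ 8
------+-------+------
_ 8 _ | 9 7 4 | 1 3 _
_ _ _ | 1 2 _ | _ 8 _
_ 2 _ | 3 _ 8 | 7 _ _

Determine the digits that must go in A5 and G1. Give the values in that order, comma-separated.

8,6

For A5:
  Row 5 already contains {2, 3, 4, 5, 6, 7}.
  Column A already contains {1, 2, 9}.
  Its 3×3 block (box 4) already contains {1, 2, 6, 7}.
  The only value from 1–9 not eliminated is 8, so A5 = 8.
For G1:
  Row 1 already contains {2, 3, 4, 5, 8, 9}.
  Column G already contains {1, 2, 3, 4, 7, 8}.
  Its 3×3 block (box 3) already contains {2, 3, 7, 8}.
  The only value from 1–9 not eliminated is 6, so G1 = 6.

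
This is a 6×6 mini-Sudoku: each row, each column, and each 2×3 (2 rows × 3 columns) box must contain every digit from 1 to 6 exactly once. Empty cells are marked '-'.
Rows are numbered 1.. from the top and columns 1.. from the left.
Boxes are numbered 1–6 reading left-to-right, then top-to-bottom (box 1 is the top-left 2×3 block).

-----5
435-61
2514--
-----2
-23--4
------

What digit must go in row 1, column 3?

2

Cell row 1, column 3 itself could take any of {2, 6} by direct elimination.
Consider where 2 can go in column 3.
row 4, column 3 is out (row 4 already has a 2).
row 6, column 3 is out (box 5 already has a 2).
So the only cell in column 3 that can hold 2 is row 1, column 3.
Therefore row 1, column 3 = 2.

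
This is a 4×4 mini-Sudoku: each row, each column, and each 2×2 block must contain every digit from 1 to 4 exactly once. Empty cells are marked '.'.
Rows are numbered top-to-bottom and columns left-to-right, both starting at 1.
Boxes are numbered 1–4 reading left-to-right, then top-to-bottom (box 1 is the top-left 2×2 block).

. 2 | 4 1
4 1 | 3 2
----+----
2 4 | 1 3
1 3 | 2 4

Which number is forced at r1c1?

Row 1 already contains {1, 2, 4}.
Column 1 already contains {1, 2, 4}.
Its 2×2 block (box 1) already contains {1, 2, 4}.
The only value from 1–4 not eliminated is 3, so r1c1 = 3.

3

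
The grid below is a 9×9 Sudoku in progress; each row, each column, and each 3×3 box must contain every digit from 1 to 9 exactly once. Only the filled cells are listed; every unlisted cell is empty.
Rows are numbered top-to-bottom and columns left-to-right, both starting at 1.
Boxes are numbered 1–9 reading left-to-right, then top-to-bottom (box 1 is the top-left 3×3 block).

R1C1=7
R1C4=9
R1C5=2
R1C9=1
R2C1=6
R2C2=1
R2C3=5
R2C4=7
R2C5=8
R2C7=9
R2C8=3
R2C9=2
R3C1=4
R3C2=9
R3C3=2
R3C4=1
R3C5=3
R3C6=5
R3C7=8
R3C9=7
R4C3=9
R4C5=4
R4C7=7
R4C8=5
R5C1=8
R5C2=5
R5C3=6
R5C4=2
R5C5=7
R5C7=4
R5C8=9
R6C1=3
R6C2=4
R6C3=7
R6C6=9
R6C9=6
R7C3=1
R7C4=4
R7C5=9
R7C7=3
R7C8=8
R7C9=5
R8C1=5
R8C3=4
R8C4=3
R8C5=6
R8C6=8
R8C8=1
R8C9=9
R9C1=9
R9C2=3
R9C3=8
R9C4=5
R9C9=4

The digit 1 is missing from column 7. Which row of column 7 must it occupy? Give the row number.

6

Consider where 1 can go in column 7.
R1C7 is out (row 1 already has a 1).
R8C7 is out (row 8 already has a 1).
R9C7 is out (box 9 already has a 1).
So the only cell in column 7 that can hold 1 is R6C7.
That is row 6.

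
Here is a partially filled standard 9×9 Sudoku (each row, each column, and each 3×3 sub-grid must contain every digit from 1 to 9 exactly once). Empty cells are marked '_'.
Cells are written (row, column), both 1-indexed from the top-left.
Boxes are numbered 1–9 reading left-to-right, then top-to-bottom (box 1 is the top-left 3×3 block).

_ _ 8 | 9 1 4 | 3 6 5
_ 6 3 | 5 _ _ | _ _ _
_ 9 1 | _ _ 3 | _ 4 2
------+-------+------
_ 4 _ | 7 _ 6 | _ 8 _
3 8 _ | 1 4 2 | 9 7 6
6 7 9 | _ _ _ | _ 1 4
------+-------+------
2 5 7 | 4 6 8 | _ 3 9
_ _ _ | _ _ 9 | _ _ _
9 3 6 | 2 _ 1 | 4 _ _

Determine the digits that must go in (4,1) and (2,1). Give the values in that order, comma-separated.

1,4

For (4,1):
  Consider where 1 can go in row 4.
  (4,3) is out (column 3 already has a 1).
  (4,5) is out (column 5 already has a 1).
  (4,7) is out (box 6 already has a 1).
  (4,9) is out (box 6 already has a 1).
  So the only cell in row 4 that can hold 1 is (4,1).
  So (4,1) = 1.
For (2,1):
  Consider where 4 can go in row 2.
  (2,5) is out (column 5 already has a 4).
  (2,6) is out (column 6 already has a 4).
  (2,7) is out (column 7 already has a 4).
  (2,8) is out (column 8 already has a 4).
  (2,9) is out (column 9 already has a 4).
  So the only cell in row 2 that can hold 4 is (2,1).
  So (2,1) = 4.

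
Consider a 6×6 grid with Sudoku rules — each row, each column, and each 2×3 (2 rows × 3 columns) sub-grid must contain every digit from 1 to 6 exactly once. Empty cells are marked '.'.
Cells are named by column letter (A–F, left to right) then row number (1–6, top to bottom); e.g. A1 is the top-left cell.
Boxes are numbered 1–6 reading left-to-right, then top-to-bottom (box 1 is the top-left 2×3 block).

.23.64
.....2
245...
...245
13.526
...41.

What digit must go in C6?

Cell C6 itself could take any of {2, 6} by direct elimination.
Consider where 2 can go in row 6.
A6 is out (column A already has a 2).
B6 is out (column B already has a 2).
F6 is out (column F already has a 2).
So the only cell in row 6 that can hold 2 is C6.
Therefore C6 = 2.

2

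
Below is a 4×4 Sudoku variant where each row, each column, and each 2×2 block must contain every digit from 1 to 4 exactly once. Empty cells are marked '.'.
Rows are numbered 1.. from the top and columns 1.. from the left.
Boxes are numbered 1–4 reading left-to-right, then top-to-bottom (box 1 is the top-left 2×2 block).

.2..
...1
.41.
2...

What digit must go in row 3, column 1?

3

Row 3 already contains {1, 4}.
Column 1 already contains {2}.
Its 2×2 block (box 3) already contains {2, 4}.
The only value from 1–4 not eliminated is 3, so row 3, column 1 = 3.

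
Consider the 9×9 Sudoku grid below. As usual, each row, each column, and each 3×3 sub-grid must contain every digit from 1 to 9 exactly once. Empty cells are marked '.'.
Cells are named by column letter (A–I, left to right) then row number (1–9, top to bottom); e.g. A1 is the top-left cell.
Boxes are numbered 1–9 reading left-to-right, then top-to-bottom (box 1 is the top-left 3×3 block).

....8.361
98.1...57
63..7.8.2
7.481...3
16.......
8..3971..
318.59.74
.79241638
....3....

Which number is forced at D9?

7

Cell D9 itself could take any of {6, 7} by direct elimination.
Consider where 7 can go in column D.
D1 is out (box 2 already has a 7).
D3 is out (row 3 already has a 7).
D5 is out (box 5 already has a 7).
D7 is out (row 7 already has a 7).
So the only cell in column D that can hold 7 is D9.
Therefore D9 = 7.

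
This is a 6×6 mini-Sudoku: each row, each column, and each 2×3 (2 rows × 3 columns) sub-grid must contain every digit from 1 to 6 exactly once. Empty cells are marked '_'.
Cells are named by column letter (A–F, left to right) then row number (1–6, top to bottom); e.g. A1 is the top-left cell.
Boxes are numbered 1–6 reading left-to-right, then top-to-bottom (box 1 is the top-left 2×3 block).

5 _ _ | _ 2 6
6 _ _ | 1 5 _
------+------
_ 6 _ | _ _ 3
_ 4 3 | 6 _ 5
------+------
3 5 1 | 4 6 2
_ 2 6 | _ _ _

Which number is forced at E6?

3

Cell E6 itself could take any of {1, 3} by direct elimination.
Consider where 3 can go in column E.
E3 is out (row 3 already has a 3).
E4 is out (row 4 already has a 3).
So the only cell in column E that can hold 3 is E6.
Therefore E6 = 3.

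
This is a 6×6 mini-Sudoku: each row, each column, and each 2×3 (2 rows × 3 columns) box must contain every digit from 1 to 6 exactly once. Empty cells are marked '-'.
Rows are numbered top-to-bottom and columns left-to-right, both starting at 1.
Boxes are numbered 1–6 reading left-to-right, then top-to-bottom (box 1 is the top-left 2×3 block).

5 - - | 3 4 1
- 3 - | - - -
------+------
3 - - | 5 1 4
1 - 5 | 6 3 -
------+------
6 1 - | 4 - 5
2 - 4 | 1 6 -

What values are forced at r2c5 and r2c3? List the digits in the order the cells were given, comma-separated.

5,1

For r2c5:
  Consider where 5 can go in column 5.
  r5c5 is out (row 5 already has a 5).
  So the only cell in column 5 that can hold 5 is r2c5.
  So r2c5 = 5.
For r2c3:
  Consider where 1 can go in column 3.
  r1c3 is out (row 1 already has a 1).
  r3c3 is out (row 3 already has a 1).
  r5c3 is out (row 5 already has a 1).
  So the only cell in column 3 that can hold 1 is r2c3.
  So r2c3 = 1.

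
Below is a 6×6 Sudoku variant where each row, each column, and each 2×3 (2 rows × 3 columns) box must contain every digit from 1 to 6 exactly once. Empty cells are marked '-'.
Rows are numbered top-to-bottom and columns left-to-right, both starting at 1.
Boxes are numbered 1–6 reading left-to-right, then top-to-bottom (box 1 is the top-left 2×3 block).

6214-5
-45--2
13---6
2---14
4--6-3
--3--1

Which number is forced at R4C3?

Row 4 already contains {1, 2, 4}.
Column 3 already contains {1, 3, 5}.
Its 2×3 block (box 3) already contains {1, 2, 3}.
The only value from 1–6 not eliminated is 6, so R4C3 = 6.

6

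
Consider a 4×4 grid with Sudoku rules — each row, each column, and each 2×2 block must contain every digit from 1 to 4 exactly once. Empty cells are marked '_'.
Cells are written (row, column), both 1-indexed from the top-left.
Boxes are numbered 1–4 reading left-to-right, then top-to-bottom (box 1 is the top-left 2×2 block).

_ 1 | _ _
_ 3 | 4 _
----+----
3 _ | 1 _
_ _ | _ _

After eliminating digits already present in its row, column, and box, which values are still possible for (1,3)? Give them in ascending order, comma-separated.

Row 1 already contains {1}.
Column 3 already contains {1, 4}.
Its 2×2 block (box 2) already contains {4}.
Removing those from 1–4 leaves {2, 3} as the candidates for (1,3).

2,3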